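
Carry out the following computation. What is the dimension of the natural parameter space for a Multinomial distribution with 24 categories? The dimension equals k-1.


Exponential family dimension calculation:
For Multinomial with k=24 categories, dim = k-1 = 23.

23


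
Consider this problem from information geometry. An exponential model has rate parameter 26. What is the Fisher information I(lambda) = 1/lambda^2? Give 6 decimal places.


Fisher information for exponential: I(lambda) = 1/lambda^2.
lambda = 26, lambda^2 = 676.
I = 1/676 = 0.001479

0.001479


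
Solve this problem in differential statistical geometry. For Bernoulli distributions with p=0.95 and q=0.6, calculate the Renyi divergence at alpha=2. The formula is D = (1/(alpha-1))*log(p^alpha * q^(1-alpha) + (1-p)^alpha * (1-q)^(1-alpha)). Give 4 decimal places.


Renyi divergence of order alpha between Bernoulli distributions:
D = (1/(alpha-1))*log(p^alpha * q^(1-alpha) + (1-p)^alpha * (1-q)^(1-alpha)).
alpha = 2, p = 0.95, q = 0.6.
p^alpha * q^(1-alpha) = 0.95^2 * 0.6^-1 = 1.504167.
(1-p)^alpha * (1-q)^(1-alpha) = 0.05^2 * 0.4^-1 = 0.00625.
sum = 1.504167 + 0.00625 = 1.510417.
D = (1/1)*log(1.510417) = 0.4124

0.4124


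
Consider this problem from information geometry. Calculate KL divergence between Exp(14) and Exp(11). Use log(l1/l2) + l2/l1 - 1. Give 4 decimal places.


KL divergence for exponential family:
KL = log(l1/l2) + l2/l1 - 1.
log(14/11) = 0.241162.
11/14 = 0.785714.
KL = 0.241162 + 0.785714 - 1 = 0.0269

0.0269


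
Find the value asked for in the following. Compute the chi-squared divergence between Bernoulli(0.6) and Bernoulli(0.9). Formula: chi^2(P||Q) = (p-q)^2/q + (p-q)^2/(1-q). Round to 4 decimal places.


Chi-squared divergence between Bernoulli distributions:
chi^2 = (p-q)^2/q + (p-q)^2/(1-q).
p = 0.6, q = 0.9, p-q = -0.3.
(p-q)^2 = 0.09.
term1 = 0.09/0.9 = 0.1.
term2 = 0.09/0.1 = 0.9.
chi^2 = 0.1 + 0.9 = 1.0000

1.0000


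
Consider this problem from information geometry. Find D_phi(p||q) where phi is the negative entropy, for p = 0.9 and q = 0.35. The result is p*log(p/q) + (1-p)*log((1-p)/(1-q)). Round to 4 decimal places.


Bregman divergence with negative entropy generator:
D = p*log(p/q) + (1-p)*log((1-p)/(1-q)).
p = 0.9, q = 0.35.
p*log(p/q) = 0.9*log(0.9/0.35) = 0.850015.
(1-p)*log((1-p)/(1-q)) = 0.1*log(0.1/0.65) = -0.18718.
D = 0.850015 + -0.18718 = 0.6628

0.6628


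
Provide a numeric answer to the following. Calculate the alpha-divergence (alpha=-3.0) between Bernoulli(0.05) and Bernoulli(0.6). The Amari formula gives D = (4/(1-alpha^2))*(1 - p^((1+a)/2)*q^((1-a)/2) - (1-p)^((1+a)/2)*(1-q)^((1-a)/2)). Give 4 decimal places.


Amari alpha-divergence:
D = (4/(1-alpha^2))*(1 - p^((1+a)/2)*q^((1-a)/2) - (1-p)^((1+a)/2)*(1-q)^((1-a)/2)).
alpha = -3.0, p = 0.05, q = 0.6.
e1 = (1+alpha)/2 = -1.0, e2 = (1-alpha)/2 = 2.0.
t1 = p^e1 * q^e2 = 0.05^-1.0 * 0.6^2.0 = 7.2.
t2 = (1-p)^e1 * (1-q)^e2 = 0.95^-1.0 * 0.4^2.0 = 0.168421.
4/(1-alpha^2) = -0.5.
D = -0.5*(1 - 7.2 - 0.168421) = 3.1842

3.1842


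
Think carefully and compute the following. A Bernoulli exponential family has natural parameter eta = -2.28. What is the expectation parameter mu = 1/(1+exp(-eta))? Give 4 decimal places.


Dual coordinate (expectation parameter) for Bernoulli:
mu = 1/(1+exp(-eta)).
eta = -2.28.
exp(-eta) = exp(2.28) = 9.77668.
mu = 1/(1+9.77668) = 0.0928

0.0928


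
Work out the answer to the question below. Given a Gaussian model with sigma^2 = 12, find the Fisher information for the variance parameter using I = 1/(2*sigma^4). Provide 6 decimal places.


Fisher information for variance: I(sigma^2) = 1/(2*sigma^4).
sigma^2 = 12, so sigma^4 = 144.
I = 1/(2*144) = 1/288 = 0.003472

0.003472


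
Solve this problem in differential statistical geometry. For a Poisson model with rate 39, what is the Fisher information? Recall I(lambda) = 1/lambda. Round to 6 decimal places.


Fisher information for Poisson: I(lambda) = 1/lambda.
lambda = 39.
I(lambda) = 1/39 = 0.025641

0.025641


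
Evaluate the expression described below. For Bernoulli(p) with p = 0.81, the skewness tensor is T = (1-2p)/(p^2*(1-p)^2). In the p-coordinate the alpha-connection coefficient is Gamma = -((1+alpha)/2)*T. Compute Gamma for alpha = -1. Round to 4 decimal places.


Skewness (Amari-Chentsov) tensor: T = (1-2p)/(p^2*(1-p)^2).
p = 0.81, 1-2p = -0.62, p^2 = 0.6561, (1-p)^2 = 0.0361.
T = -0.62/(0.6561 * 0.0361) = -26.176673.
In the p-coordinate, Gamma^(alpha) = Gamma^(0) - (alpha/2)*T with Gamma^(0) = (1/2)*g'(p) = -T/2,
so Gamma^(alpha) = -((1+alpha)/2)*T.
alpha = -1, -(1+alpha)/2 = 0.0.
Gamma = 0.0 * -26.176673 = 0.0000

0.0000


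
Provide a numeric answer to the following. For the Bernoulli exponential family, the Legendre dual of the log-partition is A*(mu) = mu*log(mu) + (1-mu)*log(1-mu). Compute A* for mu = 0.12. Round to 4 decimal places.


Legendre transform for Bernoulli:
A*(mu) = mu*log(mu) + (1-mu)*log(1-mu).
mu = 0.12, 1-mu = 0.88.
mu*log(mu) = 0.12*log(0.12) = -0.254432.
(1-mu)*log(1-mu) = 0.88*log(0.88) = -0.112493.
A* = -0.254432 + -0.112493 = -0.3669

-0.3669


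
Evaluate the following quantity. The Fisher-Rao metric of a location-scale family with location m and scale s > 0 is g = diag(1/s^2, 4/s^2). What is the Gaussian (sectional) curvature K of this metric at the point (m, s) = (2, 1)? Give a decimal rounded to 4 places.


The metric has the form g = (A dm^2 + B ds^2)/s^2 with A = 1, B = 4.
Substitute u = sqrt(A/B)*m: g = B*(du^2 + ds^2)/s^2, i.e. B times the
Poincare upper half-plane metric, which has constant Gaussian curvature -1.
Scaling a 2D metric by a constant c divides the Gaussian curvature by c,
so K = -1/B = -1/(4) = -0.2500 everywhere (the point (m, s) = (2, 1) is irrelevant:
the curvature is constant).
The requested Gaussian curvature is K = -0.2500.

-0.2500


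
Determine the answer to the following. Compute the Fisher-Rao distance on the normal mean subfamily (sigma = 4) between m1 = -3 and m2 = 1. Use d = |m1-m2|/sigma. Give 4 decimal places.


On the fixed-variance normal subfamily, geodesic distance = |m1-m2|/sigma.
|-3 - 1| = 4.
sigma = 4.
d = 4/4 = 1.0000

1.0000


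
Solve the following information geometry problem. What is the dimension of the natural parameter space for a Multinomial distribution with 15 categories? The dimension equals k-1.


Exponential family dimension calculation:
For Multinomial with k=15 categories, dim = k-1 = 14.

14


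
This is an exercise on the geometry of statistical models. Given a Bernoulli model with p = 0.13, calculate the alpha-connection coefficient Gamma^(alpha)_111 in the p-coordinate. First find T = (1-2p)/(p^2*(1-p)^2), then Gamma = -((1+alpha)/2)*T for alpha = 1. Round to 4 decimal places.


Skewness (Amari-Chentsov) tensor: T = (1-2p)/(p^2*(1-p)^2).
p = 0.13, 1-2p = 0.74, p^2 = 0.0169, (1-p)^2 = 0.7569.
T = 0.74/(0.0169 * 0.7569) = 57.850419.
In the p-coordinate, Gamma^(alpha) = Gamma^(0) - (alpha/2)*T with Gamma^(0) = (1/2)*g'(p) = -T/2,
so Gamma^(alpha) = -((1+alpha)/2)*T.
alpha = 1, -(1+alpha)/2 = -1.0.
Gamma = -1.0 * 57.850419 = -57.8504

-57.8504


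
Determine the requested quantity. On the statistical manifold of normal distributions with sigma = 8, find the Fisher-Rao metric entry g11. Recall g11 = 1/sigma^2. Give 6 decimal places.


For the 2-parameter normal family, the Fisher metric has:
  g11 = 1/sigma^2, g22 = 2/sigma^2.
sigma = 8, sigma^2 = 64.
g11 = 0.015625

0.015625


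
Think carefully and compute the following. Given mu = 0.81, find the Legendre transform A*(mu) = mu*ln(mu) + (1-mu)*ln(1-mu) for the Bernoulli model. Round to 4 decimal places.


Legendre transform for Bernoulli:
A*(mu) = mu*log(mu) + (1-mu)*log(1-mu).
mu = 0.81, 1-mu = 0.19.
mu*log(mu) = 0.81*log(0.81) = -0.170684.
(1-mu)*log(1-mu) = 0.19*log(0.19) = -0.315539.
A* = -0.170684 + -0.315539 = -0.4862

-0.4862


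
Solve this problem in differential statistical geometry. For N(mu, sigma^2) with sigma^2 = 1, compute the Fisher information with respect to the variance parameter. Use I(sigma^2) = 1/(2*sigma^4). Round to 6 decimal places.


Fisher information for variance: I(sigma^2) = 1/(2*sigma^4).
sigma^2 = 1, so sigma^4 = 1.
I = 1/(2*1) = 1/2 = 0.500000

0.500000


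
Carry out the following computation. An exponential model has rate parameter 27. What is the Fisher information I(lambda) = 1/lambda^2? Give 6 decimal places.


Fisher information for exponential: I(lambda) = 1/lambda^2.
lambda = 27, lambda^2 = 729.
I = 1/729 = 0.001372

0.001372


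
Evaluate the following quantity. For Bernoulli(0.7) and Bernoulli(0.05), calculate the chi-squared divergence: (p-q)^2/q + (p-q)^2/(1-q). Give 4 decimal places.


Chi-squared divergence between Bernoulli distributions:
chi^2 = (p-q)^2/q + (p-q)^2/(1-q).
p = 0.7, q = 0.05, p-q = 0.65.
(p-q)^2 = 0.4225.
term1 = 0.4225/0.05 = 8.45.
term2 = 0.4225/0.95 = 0.444737.
chi^2 = 8.45 + 0.444737 = 8.8947

8.8947


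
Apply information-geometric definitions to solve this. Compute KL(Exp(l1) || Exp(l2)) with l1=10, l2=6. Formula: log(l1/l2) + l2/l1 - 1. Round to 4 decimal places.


KL divergence for exponential family:
KL = log(l1/l2) + l2/l1 - 1.
log(10/6) = 0.510826.
6/10 = 0.6.
KL = 0.510826 + 0.6 - 1 = 0.1108

0.1108


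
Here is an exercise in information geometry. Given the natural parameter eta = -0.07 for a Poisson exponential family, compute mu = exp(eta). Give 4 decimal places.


Expectation parameter for Poisson exponential family:
mu = exp(eta).
eta = -0.07.
mu = exp(-0.07) = 0.9324

0.9324


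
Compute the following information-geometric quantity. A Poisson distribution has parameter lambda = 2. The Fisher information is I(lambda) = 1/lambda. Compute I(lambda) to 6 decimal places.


Fisher information for Poisson: I(lambda) = 1/lambda.
lambda = 2.
I(lambda) = 1/2 = 0.500000

0.500000


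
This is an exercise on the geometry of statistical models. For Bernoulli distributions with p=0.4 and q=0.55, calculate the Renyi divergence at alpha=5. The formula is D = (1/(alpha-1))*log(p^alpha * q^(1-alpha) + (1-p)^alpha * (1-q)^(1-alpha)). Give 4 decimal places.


Renyi divergence of order alpha between Bernoulli distributions:
D = (1/(alpha-1))*log(p^alpha * q^(1-alpha) + (1-p)^alpha * (1-q)^(1-alpha)).
alpha = 5, p = 0.4, q = 0.55.
p^alpha * q^(1-alpha) = 0.4^5 * 0.55^-4 = 0.111905.
(1-p)^alpha * (1-q)^(1-alpha) = 0.6^5 * 0.45^-4 = 1.896296.
sum = 0.111905 + 1.896296 = 2.008201.
D = (1/4)*log(2.008201) = 0.1743

0.1743


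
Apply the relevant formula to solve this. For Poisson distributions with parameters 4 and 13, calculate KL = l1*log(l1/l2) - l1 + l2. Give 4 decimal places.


KL divergence for Poisson:
KL = l1*log(l1/l2) - l1 + l2.
l1 = 4, l2 = 13.
log(4/13) = -1.178655.
l1*log(l1/l2) = 4 * -1.178655 = -4.71462.
KL = -4.71462 - 4 + 13 = 4.2854

4.2854


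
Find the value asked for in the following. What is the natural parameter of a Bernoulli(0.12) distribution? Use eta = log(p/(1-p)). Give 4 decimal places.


Natural parameter for Bernoulli: eta = log(p/(1-p)).
p = 0.12, 1-p = 0.88.
p/(1-p) = 0.136364.
eta = log(0.136364) = -1.9924

-1.9924


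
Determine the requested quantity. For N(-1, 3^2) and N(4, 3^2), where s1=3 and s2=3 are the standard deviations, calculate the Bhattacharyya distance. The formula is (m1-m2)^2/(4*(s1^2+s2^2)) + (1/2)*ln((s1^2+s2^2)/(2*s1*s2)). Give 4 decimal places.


Bhattacharyya distance between two Gaussians:
DB = (m1-m2)^2/(4*(s1^2+s2^2)) + (1/2)*ln((s1^2+s2^2)/(2*s1*s2)).
(m1-m2)^2 = (-5)^2 = 25.
s1^2+s2^2 = 9 + 9 = 18.
term1 = 25/72 = 0.347222.
term2 = 0.5*ln(18/18.0) = 0.0.
DB = 0.347222 + 0.0 = 0.3472

0.3472


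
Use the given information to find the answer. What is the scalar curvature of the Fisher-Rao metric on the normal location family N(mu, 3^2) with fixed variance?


This family has a single free parameter, so its statistical manifold
is 1-dimensional. The Riemann curvature tensor of any 1-dimensional
Riemannian manifold vanishes identically, so R = 0.

0


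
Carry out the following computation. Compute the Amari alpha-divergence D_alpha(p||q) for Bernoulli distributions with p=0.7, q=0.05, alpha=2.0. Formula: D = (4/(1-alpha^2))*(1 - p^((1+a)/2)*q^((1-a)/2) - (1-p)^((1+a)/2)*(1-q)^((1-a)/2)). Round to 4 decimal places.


Amari alpha-divergence:
D = (4/(1-alpha^2))*(1 - p^((1+a)/2)*q^((1-a)/2) - (1-p)^((1+a)/2)*(1-q)^((1-a)/2)).
alpha = 2.0, p = 0.7, q = 0.05.
e1 = (1+alpha)/2 = 1.5, e2 = (1-alpha)/2 = -0.5.
t1 = p^e1 * q^e2 = 0.7^1.5 * 0.05^-0.5 = 2.61916.
t2 = (1-p)^e1 * (1-q)^e2 = 0.3^1.5 * 0.95^-0.5 = 0.168585.
4/(1-alpha^2) = -1.333333.
D = -1.333333*(1 - 2.61916 - 0.168585) = 2.3837

2.3837


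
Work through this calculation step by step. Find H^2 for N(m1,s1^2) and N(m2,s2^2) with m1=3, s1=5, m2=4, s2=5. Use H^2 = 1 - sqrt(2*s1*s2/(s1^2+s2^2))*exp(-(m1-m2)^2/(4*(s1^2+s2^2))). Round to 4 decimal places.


Squared Hellinger distance for Gaussians:
H^2 = 1 - sqrt(2*s1*s2/(s1^2+s2^2)) * exp(-(m1-m2)^2/(4*(s1^2+s2^2))).
s1^2 = 25, s2^2 = 25, s1^2+s2^2 = 50.
sqrt(2*5*5/(50)) = 1.0.
(m1-m2)^2 = (-1)^2 = 1.
exp(-1/(4*50)) = exp(-0.005) = 0.995012.
H^2 = 1 - 1.0*0.995012 = 0.0050

0.0050


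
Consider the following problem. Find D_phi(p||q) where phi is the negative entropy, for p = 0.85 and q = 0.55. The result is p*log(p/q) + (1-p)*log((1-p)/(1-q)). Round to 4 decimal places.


Bregman divergence with negative entropy generator:
D = p*log(p/q) + (1-p)*log((1-p)/(1-q)).
p = 0.85, q = 0.55.
p*log(p/q) = 0.85*log(0.85/0.55) = 0.37002.
(1-p)*log((1-p)/(1-q)) = 0.15*log(0.15/0.45) = -0.164792.
D = 0.37002 + -0.164792 = 0.2052

0.2052


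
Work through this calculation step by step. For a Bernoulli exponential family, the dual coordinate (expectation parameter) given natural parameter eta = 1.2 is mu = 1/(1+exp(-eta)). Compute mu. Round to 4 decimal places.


Dual coordinate (expectation parameter) for Bernoulli:
mu = 1/(1+exp(-eta)).
eta = 1.2.
exp(-eta) = exp(-1.2) = 0.301194.
mu = 1/(1+0.301194) = 0.7685

0.7685


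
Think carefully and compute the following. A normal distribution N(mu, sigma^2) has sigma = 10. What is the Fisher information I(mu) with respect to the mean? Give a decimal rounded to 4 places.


The Fisher information for the mean of a normal distribution is I(mu) = 1/sigma^2.
sigma = 10, so sigma^2 = 100.
I(mu) = 1/100 = 0.0100

0.0100


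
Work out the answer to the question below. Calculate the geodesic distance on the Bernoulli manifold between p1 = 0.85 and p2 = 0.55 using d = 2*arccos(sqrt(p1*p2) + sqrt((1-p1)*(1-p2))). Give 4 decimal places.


Geodesic distance on Bernoulli manifold:
d(p1,p2) = 2*arccos(sqrt(p1*p2) + sqrt((1-p1)*(1-p2))).
sqrt(p1*p2) = sqrt(0.85*0.55) = 0.68374.
sqrt((1-p1)*(1-p2)) = sqrt(0.15*0.45) = 0.259808.
arg = 0.68374 + 0.259808 = 0.943547.
d = 2*arccos(0.943547) = 0.6752

0.6752


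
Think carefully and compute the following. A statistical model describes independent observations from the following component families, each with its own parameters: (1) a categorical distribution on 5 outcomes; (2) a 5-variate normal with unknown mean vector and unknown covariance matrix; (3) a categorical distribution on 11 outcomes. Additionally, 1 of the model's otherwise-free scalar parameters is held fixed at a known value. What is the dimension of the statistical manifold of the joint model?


The dimension of a statistical manifold equals the number of free
(independent) real parameters of the model. For a product of independent
blocks the parameter counts add.
- categorical on 5 outcomes (probabilities sum to 1): 5-1 = 4.
- 5-variate normal: 5 (mean) + 5*6/2 = 15 (symmetric covariance) = 20.
- categorical on 11 outcomes (probabilities sum to 1): 11-1 = 10.
Total = 4 + 20 + 10 = 34.
1 parameter(s) fixed at known values: 34 - 1 = 33.
Dimension = 33

33


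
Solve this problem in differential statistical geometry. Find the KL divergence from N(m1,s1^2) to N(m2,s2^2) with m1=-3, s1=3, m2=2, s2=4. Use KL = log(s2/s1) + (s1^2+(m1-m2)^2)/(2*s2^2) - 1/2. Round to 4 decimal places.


KL divergence between normal distributions:
KL = log(s2/s1) + (s1^2 + (m1-m2)^2)/(2*s2^2) - 1/2.
log(4/3) = 0.287682.
(3^2 + (-3-2)^2)/(2*4^2) = (9 + 25)/32 = 1.0625.
KL = 0.287682 + 1.0625 - 0.5 = 0.8502

0.8502


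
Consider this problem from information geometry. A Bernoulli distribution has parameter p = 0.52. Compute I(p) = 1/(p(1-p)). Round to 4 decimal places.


For Bernoulli(p), Fisher information is I(p) = 1/(p*(1-p)).
p = 0.52, 1-p = 0.48.
p*(1-p) = 0.2496.
I(p) = 1/0.2496 = 4.0064

4.0064


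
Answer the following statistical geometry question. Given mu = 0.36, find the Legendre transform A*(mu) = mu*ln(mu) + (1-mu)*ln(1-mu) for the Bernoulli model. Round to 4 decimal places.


Legendre transform for Bernoulli:
A*(mu) = mu*log(mu) + (1-mu)*log(1-mu).
mu = 0.36, 1-mu = 0.64.
mu*log(mu) = 0.36*log(0.36) = -0.367794.
(1-mu)*log(1-mu) = 0.64*log(0.64) = -0.285624.
A* = -0.367794 + -0.285624 = -0.6534

-0.6534


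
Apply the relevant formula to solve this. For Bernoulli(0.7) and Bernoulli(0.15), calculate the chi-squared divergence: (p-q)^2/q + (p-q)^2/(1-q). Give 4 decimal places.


Chi-squared divergence between Bernoulli distributions:
chi^2 = (p-q)^2/q + (p-q)^2/(1-q).
p = 0.7, q = 0.15, p-q = 0.55.
(p-q)^2 = 0.3025.
term1 = 0.3025/0.15 = 2.016667.
term2 = 0.3025/0.85 = 0.355882.
chi^2 = 2.016667 + 0.355882 = 2.3725

2.3725


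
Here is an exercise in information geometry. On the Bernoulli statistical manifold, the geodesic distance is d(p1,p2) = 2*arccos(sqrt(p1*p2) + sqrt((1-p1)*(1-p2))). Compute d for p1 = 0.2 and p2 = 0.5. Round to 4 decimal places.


Geodesic distance on Bernoulli manifold:
d(p1,p2) = 2*arccos(sqrt(p1*p2) + sqrt((1-p1)*(1-p2))).
sqrt(p1*p2) = sqrt(0.2*0.5) = 0.316228.
sqrt((1-p1)*(1-p2)) = sqrt(0.8*0.5) = 0.632456.
arg = 0.316228 + 0.632456 = 0.948683.
d = 2*arccos(0.948683) = 0.6435

0.6435


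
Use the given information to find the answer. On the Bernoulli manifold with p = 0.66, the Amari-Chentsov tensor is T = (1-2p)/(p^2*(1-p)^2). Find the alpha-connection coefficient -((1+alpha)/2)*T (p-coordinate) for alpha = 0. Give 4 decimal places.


Skewness (Amari-Chentsov) tensor: T = (1-2p)/(p^2*(1-p)^2).
p = 0.66, 1-2p = -0.32, p^2 = 0.4356, (1-p)^2 = 0.1156.
T = -0.32/(0.4356 * 0.1156) = -6.354835.
In the p-coordinate, Gamma^(alpha) = Gamma^(0) - (alpha/2)*T with Gamma^(0) = (1/2)*g'(p) = -T/2,
so Gamma^(alpha) = -((1+alpha)/2)*T.
alpha = 0, -(1+alpha)/2 = -0.5.
Gamma = -0.5 * -6.354835 = 3.1774

3.1774


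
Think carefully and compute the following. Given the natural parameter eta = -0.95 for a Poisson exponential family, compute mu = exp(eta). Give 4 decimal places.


Expectation parameter for Poisson exponential family:
mu = exp(eta).
eta = -0.95.
mu = exp(-0.95) = 0.3867

0.3867


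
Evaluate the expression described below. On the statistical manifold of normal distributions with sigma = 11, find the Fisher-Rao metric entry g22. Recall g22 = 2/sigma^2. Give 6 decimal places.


For the 2-parameter normal family, the Fisher metric has:
  g11 = 1/sigma^2, g22 = 2/sigma^2.
sigma = 11, sigma^2 = 121.
g22 = 0.016529

0.016529


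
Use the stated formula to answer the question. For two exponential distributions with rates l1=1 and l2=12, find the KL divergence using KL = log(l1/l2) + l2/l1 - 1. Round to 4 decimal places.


KL divergence for exponential family:
KL = log(l1/l2) + l2/l1 - 1.
log(1/12) = -2.484907.
12/1 = 12.0.
KL = -2.484907 + 12.0 - 1 = 8.5151

8.5151


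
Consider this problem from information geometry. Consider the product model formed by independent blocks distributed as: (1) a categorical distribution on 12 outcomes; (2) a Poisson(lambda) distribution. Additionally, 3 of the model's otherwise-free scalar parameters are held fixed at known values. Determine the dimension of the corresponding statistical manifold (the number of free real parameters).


The dimension of a statistical manifold equals the number of free
(independent) real parameters of the model. For a product of independent
blocks the parameter counts add.
- categorical on 12 outcomes (probabilities sum to 1): 12-1 = 11.
- Poisson (lambda): 1.
Total = 11 + 1 = 12.
3 parameter(s) fixed at known values: 12 - 3 = 9.
Dimension = 9

9


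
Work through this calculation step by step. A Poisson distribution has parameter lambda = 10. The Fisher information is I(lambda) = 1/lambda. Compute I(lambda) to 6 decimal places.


Fisher information for Poisson: I(lambda) = 1/lambda.
lambda = 10.
I(lambda) = 1/10 = 0.100000

0.100000


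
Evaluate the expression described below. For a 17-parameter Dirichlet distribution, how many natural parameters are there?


Exponential family dimension calculation:
Dirichlet with 17 components has 17 natural parameters.

17


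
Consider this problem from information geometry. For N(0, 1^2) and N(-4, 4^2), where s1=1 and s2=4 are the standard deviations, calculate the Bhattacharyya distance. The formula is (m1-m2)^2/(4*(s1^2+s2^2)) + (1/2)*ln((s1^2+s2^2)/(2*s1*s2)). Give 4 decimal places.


Bhattacharyya distance between two Gaussians:
DB = (m1-m2)^2/(4*(s1^2+s2^2)) + (1/2)*ln((s1^2+s2^2)/(2*s1*s2)).
(m1-m2)^2 = (4)^2 = 16.
s1^2+s2^2 = 1 + 16 = 17.
term1 = 16/68 = 0.235294.
term2 = 0.5*ln(17/8.0) = 0.376886.
DB = 0.235294 + 0.376886 = 0.6122

0.6122


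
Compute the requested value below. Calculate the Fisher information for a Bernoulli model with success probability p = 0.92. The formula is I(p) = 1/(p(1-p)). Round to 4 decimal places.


For Bernoulli(p), Fisher information is I(p) = 1/(p*(1-p)).
p = 0.92, 1-p = 0.08.
p*(1-p) = 0.0736.
I(p) = 1/0.0736 = 13.5870

13.5870


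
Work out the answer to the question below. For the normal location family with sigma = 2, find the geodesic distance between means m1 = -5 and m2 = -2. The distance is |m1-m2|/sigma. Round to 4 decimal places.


On the fixed-variance normal subfamily, geodesic distance = |m1-m2|/sigma.
|-5 - -2| = 3.
sigma = 2.
d = 3/2 = 1.5000

1.5000


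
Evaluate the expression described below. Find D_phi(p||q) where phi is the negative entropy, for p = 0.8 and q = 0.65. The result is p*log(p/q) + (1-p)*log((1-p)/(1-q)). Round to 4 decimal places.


Bregman divergence with negative entropy generator:
D = p*log(p/q) + (1-p)*log((1-p)/(1-q)).
p = 0.8, q = 0.65.
p*log(p/q) = 0.8*log(0.8/0.65) = 0.166111.
(1-p)*log((1-p)/(1-q)) = 0.2*log(0.2/0.35) = -0.111923.
D = 0.166111 + -0.111923 = 0.0542

0.0542


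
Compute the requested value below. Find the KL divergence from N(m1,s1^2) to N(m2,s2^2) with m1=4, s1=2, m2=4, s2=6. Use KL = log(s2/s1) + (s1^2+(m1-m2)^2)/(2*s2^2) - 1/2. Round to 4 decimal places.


KL divergence between normal distributions:
KL = log(s2/s1) + (s1^2 + (m1-m2)^2)/(2*s2^2) - 1/2.
log(6/2) = 1.098612.
(2^2 + (4-4)^2)/(2*6^2) = (4 + 0)/72 = 0.055556.
KL = 1.098612 + 0.055556 - 0.5 = 0.6542

0.6542


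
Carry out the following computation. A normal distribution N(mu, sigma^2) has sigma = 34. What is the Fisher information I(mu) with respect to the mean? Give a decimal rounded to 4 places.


The Fisher information for the mean of a normal distribution is I(mu) = 1/sigma^2.
sigma = 34, so sigma^2 = 1156.
I(mu) = 1/1156 = 0.0009

0.0009


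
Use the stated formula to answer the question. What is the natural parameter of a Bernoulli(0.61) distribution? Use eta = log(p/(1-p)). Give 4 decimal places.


Natural parameter for Bernoulli: eta = log(p/(1-p)).
p = 0.61, 1-p = 0.39.
p/(1-p) = 1.564103.
eta = log(1.564103) = 0.4473

0.4473


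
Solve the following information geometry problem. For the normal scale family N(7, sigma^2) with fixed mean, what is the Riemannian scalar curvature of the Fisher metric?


This family has a single free parameter, so its statistical manifold
is 1-dimensional. The Riemann curvature tensor of any 1-dimensional
Riemannian manifold vanishes identically, so R = 0.

0


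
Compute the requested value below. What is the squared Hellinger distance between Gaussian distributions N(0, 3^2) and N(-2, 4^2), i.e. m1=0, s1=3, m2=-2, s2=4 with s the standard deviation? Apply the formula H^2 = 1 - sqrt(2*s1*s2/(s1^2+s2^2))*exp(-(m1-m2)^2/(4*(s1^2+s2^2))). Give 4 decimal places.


Squared Hellinger distance for Gaussians:
H^2 = 1 - sqrt(2*s1*s2/(s1^2+s2^2)) * exp(-(m1-m2)^2/(4*(s1^2+s2^2))).
s1^2 = 9, s2^2 = 16, s1^2+s2^2 = 25.
sqrt(2*3*4/(25)) = 0.979796.
(m1-m2)^2 = (2)^2 = 4.
exp(-4/(4*25)) = exp(-0.04) = 0.960789.
H^2 = 1 - 0.979796*0.960789 = 0.0586

0.0586


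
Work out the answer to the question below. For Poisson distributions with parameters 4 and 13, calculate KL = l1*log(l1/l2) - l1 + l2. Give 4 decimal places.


KL divergence for Poisson:
KL = l1*log(l1/l2) - l1 + l2.
l1 = 4, l2 = 13.
log(4/13) = -1.178655.
l1*log(l1/l2) = 4 * -1.178655 = -4.71462.
KL = -4.71462 - 4 + 13 = 4.2854

4.2854


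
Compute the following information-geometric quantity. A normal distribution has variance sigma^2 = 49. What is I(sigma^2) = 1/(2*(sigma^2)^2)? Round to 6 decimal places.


Fisher information for variance: I(sigma^2) = 1/(2*sigma^4).
sigma^2 = 49, so sigma^4 = 2401.
I = 1/(2*2401) = 1/4802 = 0.000208

0.000208


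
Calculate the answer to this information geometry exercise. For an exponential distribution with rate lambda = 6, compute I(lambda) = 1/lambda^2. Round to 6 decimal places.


Fisher information for exponential: I(lambda) = 1/lambda^2.
lambda = 6, lambda^2 = 36.
I = 1/36 = 0.027778

0.027778


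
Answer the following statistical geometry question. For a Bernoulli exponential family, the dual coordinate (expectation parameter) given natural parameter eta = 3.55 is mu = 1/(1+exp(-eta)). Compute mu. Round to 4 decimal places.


Dual coordinate (expectation parameter) for Bernoulli:
mu = 1/(1+exp(-eta)).
eta = 3.55.
exp(-eta) = exp(-3.55) = 0.028725.
mu = 1/(1+0.028725) = 0.9721

0.9721


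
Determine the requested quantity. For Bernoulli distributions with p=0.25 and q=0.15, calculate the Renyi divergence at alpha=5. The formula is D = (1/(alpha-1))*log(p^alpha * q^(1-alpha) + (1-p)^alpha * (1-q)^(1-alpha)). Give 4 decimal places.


Renyi divergence of order alpha between Bernoulli distributions:
D = (1/(alpha-1))*log(p^alpha * q^(1-alpha) + (1-p)^alpha * (1-q)^(1-alpha)).
alpha = 5, p = 0.25, q = 0.15.
p^alpha * q^(1-alpha) = 0.25^5 * 0.15^-4 = 1.929012.
(1-p)^alpha * (1-q)^(1-alpha) = 0.75^5 * 0.85^-4 = 0.454601.
sum = 1.929012 + 0.454601 = 2.383614.
D = (1/4)*log(2.383614) = 0.2172

0.2172


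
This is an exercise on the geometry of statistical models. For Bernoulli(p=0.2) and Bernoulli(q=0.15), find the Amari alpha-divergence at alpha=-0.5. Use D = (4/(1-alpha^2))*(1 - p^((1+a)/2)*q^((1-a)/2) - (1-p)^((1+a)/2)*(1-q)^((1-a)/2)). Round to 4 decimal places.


Amari alpha-divergence:
D = (4/(1-alpha^2))*(1 - p^((1+a)/2)*q^((1-a)/2) - (1-p)^((1+a)/2)*(1-q)^((1-a)/2)).
alpha = -0.5, p = 0.2, q = 0.15.
e1 = (1+alpha)/2 = 0.25, e2 = (1-alpha)/2 = 0.75.
t1 = p^e1 * q^e2 = 0.2^0.25 * 0.15^0.75 = 0.161185.
t2 = (1-p)^e1 * (1-q)^e2 = 0.8^0.25 * 0.85^0.75 = 0.837214.
4/(1-alpha^2) = 5.333333.
D = 5.333333*(1 - 0.161185 - 0.837214) = 0.0085

0.0085


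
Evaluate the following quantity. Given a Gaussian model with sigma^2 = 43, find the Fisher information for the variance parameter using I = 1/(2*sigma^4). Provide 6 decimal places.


Fisher information for variance: I(sigma^2) = 1/(2*sigma^4).
sigma^2 = 43, so sigma^4 = 1849.
I = 1/(2*1849) = 1/3698 = 0.000270

0.000270


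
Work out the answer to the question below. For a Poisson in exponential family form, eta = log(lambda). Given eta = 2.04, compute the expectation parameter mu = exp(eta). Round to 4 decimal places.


Expectation parameter for Poisson exponential family:
mu = exp(eta).
eta = 2.04.
mu = exp(2.04) = 7.6906

7.6906


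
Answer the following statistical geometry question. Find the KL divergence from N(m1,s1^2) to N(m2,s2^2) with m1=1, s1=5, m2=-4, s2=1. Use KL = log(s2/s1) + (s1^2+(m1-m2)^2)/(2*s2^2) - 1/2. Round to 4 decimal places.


KL divergence between normal distributions:
KL = log(s2/s1) + (s1^2 + (m1-m2)^2)/(2*s2^2) - 1/2.
log(1/5) = -1.609438.
(5^2 + (1--4)^2)/(2*1^2) = (25 + 25)/2 = 25.0.
KL = -1.609438 + 25.0 - 0.5 = 22.8906

22.8906


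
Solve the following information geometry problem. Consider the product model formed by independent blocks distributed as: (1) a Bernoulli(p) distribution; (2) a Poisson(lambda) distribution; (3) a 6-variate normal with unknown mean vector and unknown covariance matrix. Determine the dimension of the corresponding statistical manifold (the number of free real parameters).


The dimension of a statistical manifold equals the number of free
(independent) real parameters of the model. For a product of independent
blocks the parameter counts add.
- Bernoulli (p): 1.
- Poisson (lambda): 1.
- 6-variate normal: 6 (mean) + 6*7/2 = 21 (symmetric covariance) = 27.
Total = 1 + 1 + 27 = 29.
Dimension = 29

29


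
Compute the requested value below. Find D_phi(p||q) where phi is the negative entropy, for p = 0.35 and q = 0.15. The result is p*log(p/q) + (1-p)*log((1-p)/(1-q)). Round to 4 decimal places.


Bregman divergence with negative entropy generator:
D = p*log(p/q) + (1-p)*log((1-p)/(1-q)).
p = 0.35, q = 0.15.
p*log(p/q) = 0.35*log(0.35/0.15) = 0.296554.
(1-p)*log((1-p)/(1-q)) = 0.65*log(0.65/0.85) = -0.174372.
D = 0.296554 + -0.174372 = 0.1222

0.1222


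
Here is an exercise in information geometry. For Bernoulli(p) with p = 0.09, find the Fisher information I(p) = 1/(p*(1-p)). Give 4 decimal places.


For Bernoulli(p), Fisher information is I(p) = 1/(p*(1-p)).
p = 0.09, 1-p = 0.91.
p*(1-p) = 0.0819.
I(p) = 1/0.0819 = 12.2100

12.2100


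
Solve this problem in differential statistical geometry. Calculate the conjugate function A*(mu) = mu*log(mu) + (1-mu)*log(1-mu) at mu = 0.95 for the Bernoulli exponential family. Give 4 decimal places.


Legendre transform for Bernoulli:
A*(mu) = mu*log(mu) + (1-mu)*log(1-mu).
mu = 0.95, 1-mu = 0.05.
mu*log(mu) = 0.95*log(0.95) = -0.048729.
(1-mu)*log(1-mu) = 0.05*log(0.05) = -0.149787.
A* = -0.048729 + -0.149787 = -0.1985

-0.1985


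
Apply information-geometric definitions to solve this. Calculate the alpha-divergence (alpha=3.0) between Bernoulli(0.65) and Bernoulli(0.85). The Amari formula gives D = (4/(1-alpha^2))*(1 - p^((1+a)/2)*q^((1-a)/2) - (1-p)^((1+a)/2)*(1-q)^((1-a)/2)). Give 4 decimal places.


Amari alpha-divergence:
D = (4/(1-alpha^2))*(1 - p^((1+a)/2)*q^((1-a)/2) - (1-p)^((1+a)/2)*(1-q)^((1-a)/2)).
alpha = 3.0, p = 0.65, q = 0.85.
e1 = (1+alpha)/2 = 2.0, e2 = (1-alpha)/2 = -1.0.
t1 = p^e1 * q^e2 = 0.65^2.0 * 0.85^-1.0 = 0.497059.
t2 = (1-p)^e1 * (1-q)^e2 = 0.35^2.0 * 0.15^-1.0 = 0.816667.
4/(1-alpha^2) = -0.5.
D = -0.5*(1 - 0.497059 - 0.816667) = 0.1569

0.1569


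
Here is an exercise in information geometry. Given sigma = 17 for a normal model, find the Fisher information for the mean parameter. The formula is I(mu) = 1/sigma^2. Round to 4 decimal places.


The Fisher information for the mean of a normal distribution is I(mu) = 1/sigma^2.
sigma = 17, so sigma^2 = 289.
I(mu) = 1/289 = 0.0035

0.0035


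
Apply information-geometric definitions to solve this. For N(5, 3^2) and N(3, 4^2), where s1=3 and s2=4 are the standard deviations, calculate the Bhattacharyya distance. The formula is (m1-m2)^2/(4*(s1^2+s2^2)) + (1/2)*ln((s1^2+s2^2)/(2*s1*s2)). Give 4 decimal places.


Bhattacharyya distance between two Gaussians:
DB = (m1-m2)^2/(4*(s1^2+s2^2)) + (1/2)*ln((s1^2+s2^2)/(2*s1*s2)).
(m1-m2)^2 = (2)^2 = 4.
s1^2+s2^2 = 9 + 16 = 25.
term1 = 4/100 = 0.04.
term2 = 0.5*ln(25/24.0) = 0.020411.
DB = 0.04 + 0.020411 = 0.0604

0.0604


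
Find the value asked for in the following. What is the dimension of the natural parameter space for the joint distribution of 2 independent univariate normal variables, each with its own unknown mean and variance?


Exponential family dimension calculation:
Each univariate normal has two natural parameters (mu/sigma^2 and -1/(2 sigma^2)).
With 2 independent components, dim = 2 * 2 = 4.

4


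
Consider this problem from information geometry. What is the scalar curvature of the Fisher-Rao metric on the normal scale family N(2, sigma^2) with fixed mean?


This family has a single free parameter, so its statistical manifold
is 1-dimensional. The Riemann curvature tensor of any 1-dimensional
Riemannian manifold vanishes identically, so R = 0.

0


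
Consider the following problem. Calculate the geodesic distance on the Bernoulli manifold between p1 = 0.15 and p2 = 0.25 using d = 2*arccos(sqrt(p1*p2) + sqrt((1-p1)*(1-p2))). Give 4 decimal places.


Geodesic distance on Bernoulli manifold:
d(p1,p2) = 2*arccos(sqrt(p1*p2) + sqrt((1-p1)*(1-p2))).
sqrt(p1*p2) = sqrt(0.15*0.25) = 0.193649.
sqrt((1-p1)*(1-p2)) = sqrt(0.85*0.75) = 0.798436.
arg = 0.193649 + 0.798436 = 0.992085.
d = 2*arccos(0.992085) = 0.2518

0.2518


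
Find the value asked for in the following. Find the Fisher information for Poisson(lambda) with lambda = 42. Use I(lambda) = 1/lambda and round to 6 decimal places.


Fisher information for Poisson: I(lambda) = 1/lambda.
lambda = 42.
I(lambda) = 1/42 = 0.023810

0.023810


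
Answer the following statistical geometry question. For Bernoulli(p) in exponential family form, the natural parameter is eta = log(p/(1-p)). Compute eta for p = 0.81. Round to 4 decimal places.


Natural parameter for Bernoulli: eta = log(p/(1-p)).
p = 0.81, 1-p = 0.19.
p/(1-p) = 4.263158.
eta = log(4.263158) = 1.4500

1.4500


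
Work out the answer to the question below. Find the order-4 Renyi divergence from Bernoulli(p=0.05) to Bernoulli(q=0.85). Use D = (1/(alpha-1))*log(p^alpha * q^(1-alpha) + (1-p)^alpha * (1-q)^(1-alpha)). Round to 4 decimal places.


Renyi divergence of order alpha between Bernoulli distributions:
D = (1/(alpha-1))*log(p^alpha * q^(1-alpha) + (1-p)^alpha * (1-q)^(1-alpha)).
alpha = 4, p = 0.05, q = 0.85.
p^alpha * q^(1-alpha) = 0.05^4 * 0.85^-3 = 1e-05.
(1-p)^alpha * (1-q)^(1-alpha) = 0.95^4 * 0.15^-3 = 241.335185.
sum = 1e-05 + 241.335185 = 241.335195.
D = (1/3)*log(241.335195) = 1.8287

1.8287


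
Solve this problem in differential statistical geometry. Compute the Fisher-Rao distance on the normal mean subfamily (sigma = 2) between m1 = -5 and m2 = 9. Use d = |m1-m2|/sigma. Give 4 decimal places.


On the fixed-variance normal subfamily, geodesic distance = |m1-m2|/sigma.
|-5 - 9| = 14.
sigma = 2.
d = 14/2 = 7.0000

7.0000


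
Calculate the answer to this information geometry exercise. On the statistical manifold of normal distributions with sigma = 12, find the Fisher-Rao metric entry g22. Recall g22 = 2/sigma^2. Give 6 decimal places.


For the 2-parameter normal family, the Fisher metric has:
  g11 = 1/sigma^2, g22 = 2/sigma^2.
sigma = 12, sigma^2 = 144.
g22 = 0.013889

0.013889


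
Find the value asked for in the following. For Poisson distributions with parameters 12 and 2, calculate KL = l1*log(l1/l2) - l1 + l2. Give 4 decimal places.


KL divergence for Poisson:
KL = l1*log(l1/l2) - l1 + l2.
l1 = 12, l2 = 2.
log(12/2) = 1.791759.
l1*log(l1/l2) = 12 * 1.791759 = 21.501114.
KL = 21.501114 - 12 + 2 = 11.5011

11.5011


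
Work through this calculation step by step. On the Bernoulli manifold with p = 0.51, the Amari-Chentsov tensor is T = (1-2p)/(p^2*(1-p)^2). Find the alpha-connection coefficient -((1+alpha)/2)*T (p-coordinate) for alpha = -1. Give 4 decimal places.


Skewness (Amari-Chentsov) tensor: T = (1-2p)/(p^2*(1-p)^2).
p = 0.51, 1-2p = -0.02, p^2 = 0.2601, (1-p)^2 = 0.2401.
T = -0.02/(0.2601 * 0.2401) = -0.320256.
In the p-coordinate, Gamma^(alpha) = Gamma^(0) - (alpha/2)*T with Gamma^(0) = (1/2)*g'(p) = -T/2,
so Gamma^(alpha) = -((1+alpha)/2)*T.
alpha = -1, -(1+alpha)/2 = 0.0.
Gamma = 0.0 * -0.320256 = 0.0000

0.0000


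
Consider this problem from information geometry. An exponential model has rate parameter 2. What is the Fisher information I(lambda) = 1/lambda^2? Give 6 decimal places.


Fisher information for exponential: I(lambda) = 1/lambda^2.
lambda = 2, lambda^2 = 4.
I = 1/4 = 0.250000

0.250000


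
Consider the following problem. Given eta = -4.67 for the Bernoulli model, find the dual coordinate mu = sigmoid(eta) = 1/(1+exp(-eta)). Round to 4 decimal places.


Dual coordinate (expectation parameter) for Bernoulli:
mu = 1/(1+exp(-eta)).
eta = -4.67.
exp(-eta) = exp(4.67) = 106.697742.
mu = 1/(1+106.697742) = 0.0093

0.0093


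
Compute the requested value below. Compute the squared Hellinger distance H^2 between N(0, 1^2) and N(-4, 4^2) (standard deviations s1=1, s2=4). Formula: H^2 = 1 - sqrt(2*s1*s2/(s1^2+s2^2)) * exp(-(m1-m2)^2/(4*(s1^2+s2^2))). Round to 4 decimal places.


Squared Hellinger distance for Gaussians:
H^2 = 1 - sqrt(2*s1*s2/(s1^2+s2^2)) * exp(-(m1-m2)^2/(4*(s1^2+s2^2))).
s1^2 = 1, s2^2 = 16, s1^2+s2^2 = 17.
sqrt(2*1*4/(17)) = 0.685994.
(m1-m2)^2 = (4)^2 = 16.
exp(-16/(4*17)) = exp(-0.235294) = 0.790338.
H^2 = 1 - 0.685994*0.790338 = 0.4578

0.4578


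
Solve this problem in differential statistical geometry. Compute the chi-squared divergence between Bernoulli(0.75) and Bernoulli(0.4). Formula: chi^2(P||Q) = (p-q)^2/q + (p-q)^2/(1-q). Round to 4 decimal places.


Chi-squared divergence between Bernoulli distributions:
chi^2 = (p-q)^2/q + (p-q)^2/(1-q).
p = 0.75, q = 0.4, p-q = 0.35.
(p-q)^2 = 0.1225.
term1 = 0.1225/0.4 = 0.30625.
term2 = 0.1225/0.6 = 0.204167.
chi^2 = 0.30625 + 0.204167 = 0.5104

0.5104


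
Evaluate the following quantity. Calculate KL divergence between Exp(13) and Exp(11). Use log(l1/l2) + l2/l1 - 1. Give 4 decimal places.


KL divergence for exponential family:
KL = log(l1/l2) + l2/l1 - 1.
log(13/11) = 0.167054.
11/13 = 0.846154.
KL = 0.167054 + 0.846154 - 1 = 0.0132

0.0132


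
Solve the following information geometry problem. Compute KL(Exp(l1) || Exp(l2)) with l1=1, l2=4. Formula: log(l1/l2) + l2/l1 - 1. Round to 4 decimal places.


KL divergence for exponential family:
KL = log(l1/l2) + l2/l1 - 1.
log(1/4) = -1.386294.
4/1 = 4.0.
KL = -1.386294 + 4.0 - 1 = 1.6137

1.6137


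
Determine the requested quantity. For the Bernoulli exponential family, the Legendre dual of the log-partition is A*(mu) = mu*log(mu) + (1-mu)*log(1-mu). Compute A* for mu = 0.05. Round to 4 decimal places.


Legendre transform for Bernoulli:
A*(mu) = mu*log(mu) + (1-mu)*log(1-mu).
mu = 0.05, 1-mu = 0.95.
mu*log(mu) = 0.05*log(0.05) = -0.149787.
(1-mu)*log(1-mu) = 0.95*log(0.95) = -0.048729.
A* = -0.149787 + -0.048729 = -0.1985

-0.1985


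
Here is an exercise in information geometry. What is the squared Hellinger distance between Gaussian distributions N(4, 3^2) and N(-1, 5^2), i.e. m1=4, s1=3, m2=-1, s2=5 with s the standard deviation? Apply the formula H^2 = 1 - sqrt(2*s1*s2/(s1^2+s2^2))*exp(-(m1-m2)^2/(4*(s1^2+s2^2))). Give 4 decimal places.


Squared Hellinger distance for Gaussians:
H^2 = 1 - sqrt(2*s1*s2/(s1^2+s2^2)) * exp(-(m1-m2)^2/(4*(s1^2+s2^2))).
s1^2 = 9, s2^2 = 25, s1^2+s2^2 = 34.
sqrt(2*3*5/(34)) = 0.939336.
(m1-m2)^2 = (5)^2 = 25.
exp(-25/(4*34)) = exp(-0.183824) = 0.832083.
H^2 = 1 - 0.939336*0.832083 = 0.2184

0.2184


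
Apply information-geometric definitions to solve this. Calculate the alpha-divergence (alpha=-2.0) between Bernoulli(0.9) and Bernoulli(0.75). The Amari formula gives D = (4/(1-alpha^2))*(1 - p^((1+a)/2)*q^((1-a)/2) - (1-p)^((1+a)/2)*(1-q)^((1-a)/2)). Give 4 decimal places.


Amari alpha-divergence:
D = (4/(1-alpha^2))*(1 - p^((1+a)/2)*q^((1-a)/2) - (1-p)^((1+a)/2)*(1-q)^((1-a)/2)).
alpha = -2.0, p = 0.9, q = 0.75.
e1 = (1+alpha)/2 = -0.5, e2 = (1-alpha)/2 = 1.5.
t1 = p^e1 * q^e2 = 0.9^-0.5 * 0.75^1.5 = 0.684653.
t2 = (1-p)^e1 * (1-q)^e2 = 0.1^-0.5 * 0.25^1.5 = 0.395285.
4/(1-alpha^2) = -1.333333.
D = -1.333333*(1 - 0.684653 - 0.395285) = 0.1066

0.1066


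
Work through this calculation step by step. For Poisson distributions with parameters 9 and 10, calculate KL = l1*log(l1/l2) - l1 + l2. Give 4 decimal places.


KL divergence for Poisson:
KL = l1*log(l1/l2) - l1 + l2.
l1 = 9, l2 = 10.
log(9/10) = -0.105361.
l1*log(l1/l2) = 9 * -0.105361 = -0.948245.
KL = -0.948245 - 9 + 10 = 0.0518

0.0518
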